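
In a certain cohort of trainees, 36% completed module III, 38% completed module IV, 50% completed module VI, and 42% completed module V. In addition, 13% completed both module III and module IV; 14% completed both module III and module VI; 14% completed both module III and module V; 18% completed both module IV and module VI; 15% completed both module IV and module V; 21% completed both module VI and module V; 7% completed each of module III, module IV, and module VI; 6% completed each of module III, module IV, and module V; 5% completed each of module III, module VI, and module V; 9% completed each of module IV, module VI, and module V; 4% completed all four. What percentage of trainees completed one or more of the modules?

P(≥1) = 36 + 38 + 50 + 42 − 13 − 14 − 14 − 18 − 15 − 21 + 7 + 6 + 5 + 9 − 4 = 94%

94%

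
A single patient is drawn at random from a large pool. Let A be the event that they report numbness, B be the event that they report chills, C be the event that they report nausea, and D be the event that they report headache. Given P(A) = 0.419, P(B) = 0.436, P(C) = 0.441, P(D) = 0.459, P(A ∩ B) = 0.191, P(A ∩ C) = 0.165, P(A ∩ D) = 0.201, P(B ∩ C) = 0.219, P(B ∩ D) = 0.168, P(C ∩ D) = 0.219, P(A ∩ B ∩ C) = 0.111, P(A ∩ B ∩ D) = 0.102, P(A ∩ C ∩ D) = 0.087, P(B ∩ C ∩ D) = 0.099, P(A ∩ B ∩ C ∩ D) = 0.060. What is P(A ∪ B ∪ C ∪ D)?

0.931

Inclusion–exclusion gives
P(A ∪ B ∪ C ∪ D) = 0.419 + 0.436 + 0.441 + 0.459 − 0.191 − 0.165 − 0.201 − 0.219 − 0.168 − 0.219 + 0.111 + 0.102 + 0.087 + 0.099 − 0.060 = 0.931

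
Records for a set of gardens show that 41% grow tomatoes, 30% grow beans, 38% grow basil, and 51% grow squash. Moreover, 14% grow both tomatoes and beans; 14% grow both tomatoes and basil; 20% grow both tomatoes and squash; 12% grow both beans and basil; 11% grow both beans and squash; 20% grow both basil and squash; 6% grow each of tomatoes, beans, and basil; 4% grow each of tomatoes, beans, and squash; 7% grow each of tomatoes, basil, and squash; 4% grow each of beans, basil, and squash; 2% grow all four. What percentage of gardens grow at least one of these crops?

By inclusion-exclusion,
P(≥1) = 41 + 30 + 38 + 51 − 14 − 14 − 20 − 12 − 11 − 20 + 6 + 4 + 7 + 4 − 2 = 88%

88%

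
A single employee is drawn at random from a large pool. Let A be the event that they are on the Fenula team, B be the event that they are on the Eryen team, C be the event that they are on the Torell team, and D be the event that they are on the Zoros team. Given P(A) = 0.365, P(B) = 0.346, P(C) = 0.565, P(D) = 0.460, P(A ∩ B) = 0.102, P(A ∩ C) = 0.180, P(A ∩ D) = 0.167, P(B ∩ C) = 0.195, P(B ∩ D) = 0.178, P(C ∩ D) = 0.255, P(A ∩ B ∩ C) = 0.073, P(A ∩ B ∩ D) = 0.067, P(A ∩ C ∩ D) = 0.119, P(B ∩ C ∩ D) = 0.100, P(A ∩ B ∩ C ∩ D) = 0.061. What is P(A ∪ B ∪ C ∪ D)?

P(A ∪ B ∪ C ∪ D) = 0.365 + 0.346 + 0.565 + 0.460 − 0.102 − 0.180 − 0.167 − 0.195 − 0.178 − 0.255 + 0.073 + 0.067 + 0.119 + 0.100 − 0.061 = 0.957

0.957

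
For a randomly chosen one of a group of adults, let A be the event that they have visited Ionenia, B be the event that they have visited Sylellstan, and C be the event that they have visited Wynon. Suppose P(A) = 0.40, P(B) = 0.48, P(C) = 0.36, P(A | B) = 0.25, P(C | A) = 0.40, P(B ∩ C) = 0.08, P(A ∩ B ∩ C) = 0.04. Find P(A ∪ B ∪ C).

P(A ∩ B) = P(B)·P(A|B) = 0.48 × 0.25 = 0.12
P(A ∩ C) = P(A)·P(C|A) = 0.40 × 0.40 = 0.16
P(A ∪ B ∪ C) = 0.40 + 0.48 + 0.36 − 0.12 − 0.16 − 0.08 + 0.04 = 0.92

0.92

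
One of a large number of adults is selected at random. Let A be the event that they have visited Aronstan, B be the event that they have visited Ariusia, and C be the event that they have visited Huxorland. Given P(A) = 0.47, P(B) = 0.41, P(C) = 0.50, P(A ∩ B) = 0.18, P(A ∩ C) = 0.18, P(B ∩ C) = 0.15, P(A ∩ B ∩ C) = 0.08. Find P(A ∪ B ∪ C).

0.95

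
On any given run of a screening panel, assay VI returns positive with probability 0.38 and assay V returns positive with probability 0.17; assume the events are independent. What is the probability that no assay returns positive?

0.5146

Since the events are independent, P(none) is the product of the individual non-occurrence probabilities.
P(none) = (1 − 0.38) × (1 − 0.17) = 0.62 × 0.83 = 0.5146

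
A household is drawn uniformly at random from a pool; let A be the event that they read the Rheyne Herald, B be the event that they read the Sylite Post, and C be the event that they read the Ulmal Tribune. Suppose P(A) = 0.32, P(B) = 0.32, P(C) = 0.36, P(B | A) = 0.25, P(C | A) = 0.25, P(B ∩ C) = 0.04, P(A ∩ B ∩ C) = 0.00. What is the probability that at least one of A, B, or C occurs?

P(A ∩ B) = P(A)·P(B|A) = 0.32 × 0.25 = 0.08
P(A ∩ C) = P(A)·P(C|A) = 0.32 × 0.25 = 0.08
By inclusion–exclusion:
P(A ∪ B ∪ C) = 0.32 + 0.32 + 0.36 − 0.08 − 0.08 − 0.04 + 0.00 = 0.80

0.80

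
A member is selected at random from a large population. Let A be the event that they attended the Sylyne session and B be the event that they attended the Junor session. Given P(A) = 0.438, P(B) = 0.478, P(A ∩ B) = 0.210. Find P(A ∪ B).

0.706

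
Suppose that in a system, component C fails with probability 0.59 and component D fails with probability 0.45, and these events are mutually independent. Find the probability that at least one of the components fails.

0.7745

Independence gives P(none) = ∏(1 − pᵢ).
P(none) = (1 − 0.59) × (1 − 0.45) = 0.41 × 0.55 = 0.2255
P(at least one) = 1 − 0.2255 = 0.7745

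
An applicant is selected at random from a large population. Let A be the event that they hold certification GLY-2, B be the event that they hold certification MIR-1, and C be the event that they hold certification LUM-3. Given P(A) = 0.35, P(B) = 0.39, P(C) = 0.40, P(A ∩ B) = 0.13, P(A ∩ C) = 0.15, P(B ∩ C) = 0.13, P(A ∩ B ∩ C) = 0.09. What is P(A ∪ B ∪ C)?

0.82

By inclusion-exclusion,
P(A ∪ B ∪ C) = 0.35 + 0.39 + 0.40 − 0.13 − 0.15 − 0.13 + 0.09 = 0.82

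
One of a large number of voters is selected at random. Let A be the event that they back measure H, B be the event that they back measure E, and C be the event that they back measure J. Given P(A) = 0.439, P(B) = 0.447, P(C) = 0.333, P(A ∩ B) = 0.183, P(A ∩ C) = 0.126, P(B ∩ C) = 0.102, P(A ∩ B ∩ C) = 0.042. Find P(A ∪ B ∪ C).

Apply inclusion-exclusion:
P(A ∪ B ∪ C) = 0.439 + 0.447 + 0.333 − 0.183 − 0.126 − 0.102 + 0.042 = 0.850

0.850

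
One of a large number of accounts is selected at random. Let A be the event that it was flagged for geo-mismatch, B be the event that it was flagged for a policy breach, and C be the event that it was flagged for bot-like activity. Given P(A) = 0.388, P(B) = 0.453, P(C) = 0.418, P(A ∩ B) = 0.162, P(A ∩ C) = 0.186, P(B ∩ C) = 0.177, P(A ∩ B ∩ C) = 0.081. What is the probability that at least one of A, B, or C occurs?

0.815

P(A ∪ B ∪ C) = 0.388 + 0.453 + 0.418 − 0.162 − 0.186 − 0.177 + 0.081 = 0.815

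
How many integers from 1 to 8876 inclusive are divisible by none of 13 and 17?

7712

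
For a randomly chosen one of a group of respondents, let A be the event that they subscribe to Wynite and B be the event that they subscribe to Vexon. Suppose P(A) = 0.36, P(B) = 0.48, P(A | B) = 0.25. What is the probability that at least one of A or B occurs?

0.72

P(A ∩ B) = P(B)·P(A|B) = 0.48 × 0.25 = 0.12
Using inclusion–exclusion:
P(A ∪ B) = 0.36 + 0.48 − 0.12 = 0.72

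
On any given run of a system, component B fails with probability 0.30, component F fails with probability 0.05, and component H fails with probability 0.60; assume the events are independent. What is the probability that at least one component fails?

0.734

P(none) = (1 − 0.30) × (1 − 0.05) × (1 − 0.60) = 0.70 × 0.95 × 0.40 = 0.266
P(at least one) = 1 − 0.266 = 0.734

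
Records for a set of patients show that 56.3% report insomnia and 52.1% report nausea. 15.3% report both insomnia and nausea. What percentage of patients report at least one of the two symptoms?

93.1%

P(at least one) = 56.3 + 52.1 − 15.3 = 93.1%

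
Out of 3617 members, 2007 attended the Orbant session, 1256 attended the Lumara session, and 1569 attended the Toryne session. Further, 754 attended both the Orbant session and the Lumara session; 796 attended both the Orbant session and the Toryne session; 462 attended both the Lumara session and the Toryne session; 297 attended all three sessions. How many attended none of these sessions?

500

N(≥1) = 2007 + 1256 + 1569 − 754 − 796 − 462 + 297 = 3117
None: 3617 − 3117 = 500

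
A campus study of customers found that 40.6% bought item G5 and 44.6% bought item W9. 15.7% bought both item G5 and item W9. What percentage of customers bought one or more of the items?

69.5%

P(≥1) = 40.6 + 44.6 − 15.7 = 69.5%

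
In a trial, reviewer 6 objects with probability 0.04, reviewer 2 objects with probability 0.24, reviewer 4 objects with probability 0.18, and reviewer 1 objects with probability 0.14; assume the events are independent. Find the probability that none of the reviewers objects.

P(none) = (1 − 0.04) × (1 − 0.24) × (1 − 0.18) × (1 − 0.14) = 0.96 × 0.76 × 0.82 × 0.86 = 0.51451392

0.51451392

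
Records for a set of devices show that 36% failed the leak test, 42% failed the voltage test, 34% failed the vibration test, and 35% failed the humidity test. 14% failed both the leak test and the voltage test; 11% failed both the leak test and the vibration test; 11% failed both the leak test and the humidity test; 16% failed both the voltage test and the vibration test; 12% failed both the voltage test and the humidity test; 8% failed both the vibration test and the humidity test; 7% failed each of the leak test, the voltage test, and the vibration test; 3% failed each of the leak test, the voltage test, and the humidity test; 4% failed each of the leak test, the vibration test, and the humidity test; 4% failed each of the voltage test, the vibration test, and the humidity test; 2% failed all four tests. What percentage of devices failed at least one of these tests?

Apply inclusion-exclusion:
P(≥1) = 36 + 42 + 34 + 35 − 14 − 11 − 11 − 16 − 12 − 8 + 7 + 3 + 4 + 4 − 2 = 91%

91%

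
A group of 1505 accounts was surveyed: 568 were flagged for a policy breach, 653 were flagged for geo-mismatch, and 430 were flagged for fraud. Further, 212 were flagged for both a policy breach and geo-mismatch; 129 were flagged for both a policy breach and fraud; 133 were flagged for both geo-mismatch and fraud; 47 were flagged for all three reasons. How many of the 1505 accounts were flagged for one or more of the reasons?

N(≥1) = 568 + 653 + 430 − 212 − 129 − 133 + 47 = 1224

1224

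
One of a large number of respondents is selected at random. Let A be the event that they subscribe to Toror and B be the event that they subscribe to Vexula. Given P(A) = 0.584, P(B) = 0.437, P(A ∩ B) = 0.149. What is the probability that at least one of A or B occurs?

0.872

Apply inclusion-exclusion:
P(A ∪ B) = 0.584 + 0.437 − 0.149 = 0.872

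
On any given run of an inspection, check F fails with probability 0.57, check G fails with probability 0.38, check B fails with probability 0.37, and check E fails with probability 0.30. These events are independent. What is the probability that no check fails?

0.1175706

P(none) = (1 − 0.57) × (1 − 0.38) × (1 − 0.37) × (1 − 0.30) = 0.43 × 0.62 × 0.63 × 0.70 = 0.1175706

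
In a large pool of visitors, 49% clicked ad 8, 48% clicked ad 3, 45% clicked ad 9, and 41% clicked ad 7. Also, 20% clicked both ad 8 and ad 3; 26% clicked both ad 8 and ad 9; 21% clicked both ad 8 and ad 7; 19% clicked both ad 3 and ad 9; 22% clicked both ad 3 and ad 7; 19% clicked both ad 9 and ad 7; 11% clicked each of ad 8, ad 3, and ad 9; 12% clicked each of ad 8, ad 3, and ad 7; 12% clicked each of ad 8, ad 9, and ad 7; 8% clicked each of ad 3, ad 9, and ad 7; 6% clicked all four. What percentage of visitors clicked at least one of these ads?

93%

By inclusion-exclusion,
P(at least one) = 49 + 48 + 45 + 41 − 20 − 26 − 21 − 19 − 22 − 19 + 11 + 12 + 12 + 8 − 6 = 93%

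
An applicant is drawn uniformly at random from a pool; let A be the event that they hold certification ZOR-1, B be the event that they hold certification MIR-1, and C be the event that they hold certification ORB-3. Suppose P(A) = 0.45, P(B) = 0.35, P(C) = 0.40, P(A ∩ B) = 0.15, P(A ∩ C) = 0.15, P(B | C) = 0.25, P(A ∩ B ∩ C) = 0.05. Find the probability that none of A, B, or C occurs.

0.15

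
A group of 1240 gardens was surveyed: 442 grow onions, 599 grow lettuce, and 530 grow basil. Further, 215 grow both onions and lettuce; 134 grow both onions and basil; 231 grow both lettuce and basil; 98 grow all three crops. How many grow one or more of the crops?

1089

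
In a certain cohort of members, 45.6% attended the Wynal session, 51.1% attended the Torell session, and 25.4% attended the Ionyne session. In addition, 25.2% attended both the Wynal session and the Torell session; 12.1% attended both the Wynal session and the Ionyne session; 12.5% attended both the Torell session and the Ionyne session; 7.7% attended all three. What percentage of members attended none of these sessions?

20.0%

Apply inclusion-exclusion:
P(union) = 45.6 + 51.1 + 25.4 − 25.2 − 12.1 − 12.5 + 7.7 = 80.0%
P(none) = 100% − 80.0% = 20.0%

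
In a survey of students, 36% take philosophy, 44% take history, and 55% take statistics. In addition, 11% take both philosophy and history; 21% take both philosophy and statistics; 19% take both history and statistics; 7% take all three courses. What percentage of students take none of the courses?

9%

P(at least one) = 36 + 44 + 55 − 11 − 21 − 19 + 7 = 91%
P(none) = 100% − 91% = 9%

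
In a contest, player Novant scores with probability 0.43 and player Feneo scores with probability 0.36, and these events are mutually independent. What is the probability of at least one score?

0.6352

P(none) = (1 − 0.43) × (1 − 0.36) = 0.57 × 0.64 = 0.3648
P(at least one) = 1 − 0.3648 = 0.6352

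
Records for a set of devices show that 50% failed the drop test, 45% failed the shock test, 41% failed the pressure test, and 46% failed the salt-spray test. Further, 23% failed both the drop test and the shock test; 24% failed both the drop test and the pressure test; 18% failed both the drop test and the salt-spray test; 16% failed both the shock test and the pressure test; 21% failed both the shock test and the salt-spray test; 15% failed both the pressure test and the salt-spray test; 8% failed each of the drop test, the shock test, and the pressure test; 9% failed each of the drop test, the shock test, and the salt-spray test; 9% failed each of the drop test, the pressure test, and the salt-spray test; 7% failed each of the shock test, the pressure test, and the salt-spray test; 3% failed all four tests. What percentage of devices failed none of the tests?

Inclusion–exclusion gives
P(≥1) = 50 + 45 + 41 + 46 − 23 − 24 − 18 − 16 − 21 − 15 + 8 + 9 + 9 + 7 − 3 = 95%
P(none) = 100% − 95% = 5%

5%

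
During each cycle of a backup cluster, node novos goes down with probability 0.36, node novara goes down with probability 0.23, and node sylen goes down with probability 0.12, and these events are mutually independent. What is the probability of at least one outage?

0.566336

P(none) = (1 − 0.36) × (1 − 0.23) × (1 − 0.12) = 0.64 × 0.77 × 0.88 = 0.433664
P(at least one) = 1 − 0.433664 = 0.566336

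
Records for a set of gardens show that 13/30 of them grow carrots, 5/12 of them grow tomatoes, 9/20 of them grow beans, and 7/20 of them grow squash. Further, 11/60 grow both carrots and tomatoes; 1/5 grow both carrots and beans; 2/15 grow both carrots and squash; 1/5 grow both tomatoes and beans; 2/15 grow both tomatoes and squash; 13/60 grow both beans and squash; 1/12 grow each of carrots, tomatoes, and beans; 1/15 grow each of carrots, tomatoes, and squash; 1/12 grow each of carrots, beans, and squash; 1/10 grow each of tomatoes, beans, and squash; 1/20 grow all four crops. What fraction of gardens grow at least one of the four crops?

P(union) = 13/30 + 5/12 + 9/20 + 7/20 − 11/60 − 1/5 − 2/15 − 1/5 − 2/15 − 13/60 + 1/12 + 1/15 + 1/12 + 1/10 − 1/20 = 13/15

13/15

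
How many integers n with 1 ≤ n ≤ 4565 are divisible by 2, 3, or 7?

3260

By inclusion-exclusion,
2282 + 1521 + 652 − 760 − 326 − 217 + 108 = 3260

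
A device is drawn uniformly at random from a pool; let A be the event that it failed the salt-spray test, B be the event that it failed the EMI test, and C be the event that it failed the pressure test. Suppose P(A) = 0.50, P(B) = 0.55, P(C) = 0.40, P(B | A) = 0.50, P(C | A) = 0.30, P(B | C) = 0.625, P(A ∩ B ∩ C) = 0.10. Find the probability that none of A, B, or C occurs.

P(A ∩ B) = P(A)·P(B|A) = 0.50 × 0.50 = 0.25
P(A ∩ C) = P(A)·P(C|A) = 0.50 × 0.30 = 0.15
P(B ∩ C) = P(C)·P(B|C) = 0.40 × 0.625 = 0.25
By inclusion–exclusion:
P(A ∪ B ∪ C) = 0.50 + 0.55 + 0.40 − 0.25 − 0.15 − 0.25 + 0.10 = 0.90
P(none) = 1 − 0.90 = 0.10

0.10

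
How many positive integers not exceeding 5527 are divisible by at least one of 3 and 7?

Apply inclusion-exclusion:
floor(5527/3) + floor(5527/7) − floor(5527/21) = 1842 + 789 − 263 = 2368

2368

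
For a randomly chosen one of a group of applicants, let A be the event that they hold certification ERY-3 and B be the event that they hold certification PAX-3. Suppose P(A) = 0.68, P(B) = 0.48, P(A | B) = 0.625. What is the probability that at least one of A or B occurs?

0.86

P(A ∩ B) = P(B)·P(A|B) = 0.48 × 0.625 = 0.30
By inclusion–exclusion:
P(A ∪ B) = 0.68 + 0.48 − 0.30 = 0.86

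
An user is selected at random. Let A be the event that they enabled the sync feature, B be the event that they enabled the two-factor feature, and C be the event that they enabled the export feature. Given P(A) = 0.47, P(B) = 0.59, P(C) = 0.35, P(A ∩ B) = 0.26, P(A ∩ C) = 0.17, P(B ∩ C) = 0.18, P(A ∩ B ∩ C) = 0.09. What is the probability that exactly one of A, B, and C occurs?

P(exactly one) = 0.47 + 0.59 + 0.35 − 2·0.26 − 2·0.17 − 2·0.18 + 3·0.09 = 0.46

0.46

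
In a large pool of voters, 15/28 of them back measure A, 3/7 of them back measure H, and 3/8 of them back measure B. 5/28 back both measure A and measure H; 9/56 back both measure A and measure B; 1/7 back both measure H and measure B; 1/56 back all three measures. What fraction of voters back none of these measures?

Apply inclusion-exclusion:
P(union) = 15/28 + 3/7 + 3/8 − 5/28 − 9/56 − 1/7 + 1/56 = 7/8
P(none) = 1 − 7/8 = 1/8

1/8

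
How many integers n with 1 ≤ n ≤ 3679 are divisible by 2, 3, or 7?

2627

Using inclusion–exclusion:
floor(3679/2) + floor(3679/3) + floor(3679/7) − floor(3679/6) − floor(3679/14) − floor(3679/21) + floor(3679/42) = 1839 + 1226 + 525 − 613 − 262 − 175 + 87 = 2627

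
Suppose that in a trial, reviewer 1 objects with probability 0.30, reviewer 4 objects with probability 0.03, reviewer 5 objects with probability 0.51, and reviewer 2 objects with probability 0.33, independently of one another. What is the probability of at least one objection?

0.7770843

P(none) = (1 − 0.30) × (1 − 0.03) × (1 − 0.51) × (1 − 0.33) = 0.70 × 0.97 × 0.49 × 0.67 = 0.2229157
P(at least one) = 1 − 0.2229157 = 0.7770843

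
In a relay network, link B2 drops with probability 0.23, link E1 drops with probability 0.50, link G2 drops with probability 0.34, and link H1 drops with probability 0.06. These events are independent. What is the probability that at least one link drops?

0.761146

P(none) = (1 − 0.23) × (1 − 0.50) × (1 − 0.34) × (1 − 0.06) = 0.77 × 0.50 × 0.66 × 0.94 = 0.238854
P(at least one) = 1 − 0.238854 = 0.761146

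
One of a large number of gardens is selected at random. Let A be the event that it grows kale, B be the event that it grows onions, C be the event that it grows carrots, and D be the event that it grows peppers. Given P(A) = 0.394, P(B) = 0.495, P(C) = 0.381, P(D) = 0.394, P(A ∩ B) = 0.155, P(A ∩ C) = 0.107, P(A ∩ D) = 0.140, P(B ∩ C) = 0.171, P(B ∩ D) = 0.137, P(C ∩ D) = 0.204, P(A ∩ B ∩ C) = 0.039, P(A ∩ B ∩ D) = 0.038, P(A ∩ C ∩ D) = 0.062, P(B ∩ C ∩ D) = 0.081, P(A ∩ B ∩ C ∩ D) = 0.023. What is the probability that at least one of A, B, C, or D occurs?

0.947

By inclusion–exclusion:
P(A ∪ B ∪ C ∪ D) = 0.394 + 0.495 + 0.381 + 0.394 − 0.155 − 0.107 − 0.140 − 0.171 − 0.137 − 0.204 + 0.039 + 0.038 + 0.062 + 0.081 − 0.023 = 0.947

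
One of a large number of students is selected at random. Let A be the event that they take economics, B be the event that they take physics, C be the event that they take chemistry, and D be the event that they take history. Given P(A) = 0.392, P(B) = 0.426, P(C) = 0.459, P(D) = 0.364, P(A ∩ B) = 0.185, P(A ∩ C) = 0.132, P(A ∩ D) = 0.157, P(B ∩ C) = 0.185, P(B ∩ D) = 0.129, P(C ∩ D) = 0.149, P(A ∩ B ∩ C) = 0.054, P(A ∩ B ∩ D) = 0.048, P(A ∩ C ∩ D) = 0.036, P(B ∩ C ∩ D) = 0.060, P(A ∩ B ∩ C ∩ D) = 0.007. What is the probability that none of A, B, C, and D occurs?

By inclusion-exclusion,
P(A ∪ B ∪ C ∪ D) = 0.392 + 0.426 + 0.459 + 0.364 − 0.185 − 0.132 − 0.157 − 0.185 − 0.129 − 0.149 + 0.054 + 0.048 + 0.036 + 0.060 − 0.007 = 0.895
P(none) = 1 − 0.895 = 0.105

0.105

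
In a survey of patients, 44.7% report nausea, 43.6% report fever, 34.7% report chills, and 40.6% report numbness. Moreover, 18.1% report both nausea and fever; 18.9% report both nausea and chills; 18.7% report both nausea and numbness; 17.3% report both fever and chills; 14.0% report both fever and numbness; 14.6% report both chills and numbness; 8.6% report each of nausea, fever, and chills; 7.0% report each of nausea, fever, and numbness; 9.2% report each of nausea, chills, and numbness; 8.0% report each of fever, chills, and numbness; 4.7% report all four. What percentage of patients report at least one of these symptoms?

90.1%

P(union) = 44.7 + 43.6 + 34.7 + 40.6 − 18.1 − 18.9 − 18.7 − 17.3 − 14.0 − 14.6 + 8.6 + 7.0 + 9.2 + 8.0 − 4.7 = 90.1%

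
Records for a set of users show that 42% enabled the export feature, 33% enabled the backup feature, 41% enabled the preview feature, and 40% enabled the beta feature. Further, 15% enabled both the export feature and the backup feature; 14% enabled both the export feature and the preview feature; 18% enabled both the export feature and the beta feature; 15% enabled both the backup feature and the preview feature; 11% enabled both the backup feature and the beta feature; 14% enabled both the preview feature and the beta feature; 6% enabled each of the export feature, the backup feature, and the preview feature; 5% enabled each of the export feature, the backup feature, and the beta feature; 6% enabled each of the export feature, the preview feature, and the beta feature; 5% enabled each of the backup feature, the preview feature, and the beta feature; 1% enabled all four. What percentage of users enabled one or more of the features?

90%

P(union) = 42 + 33 + 41 + 40 − 15 − 14 − 18 − 15 − 11 − 14 + 6 + 5 + 6 + 5 − 1 = 90%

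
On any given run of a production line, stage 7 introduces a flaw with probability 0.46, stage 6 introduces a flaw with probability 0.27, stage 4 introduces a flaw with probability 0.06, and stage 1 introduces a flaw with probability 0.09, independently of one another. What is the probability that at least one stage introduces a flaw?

0.66280132

Since the events are independent, P(none) is the product of the individual non-occurrence probabilities.
P(none) = (1 − 0.46) × (1 − 0.27) × (1 − 0.06) × (1 − 0.09) = 0.54 × 0.73 × 0.94 × 0.91 = 0.33719868
P(at least one) = 1 − 0.33719868 = 0.66280132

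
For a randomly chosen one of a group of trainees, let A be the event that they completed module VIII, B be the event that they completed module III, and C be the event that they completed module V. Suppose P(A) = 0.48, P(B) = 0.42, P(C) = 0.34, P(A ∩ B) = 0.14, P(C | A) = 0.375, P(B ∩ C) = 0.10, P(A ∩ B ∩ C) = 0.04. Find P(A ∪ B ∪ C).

0.86

P(A ∩ C) = P(A)·P(C|A) = 0.48 × 0.375 = 0.18
P(A ∪ B ∪ C) = 0.48 + 0.42 + 0.34 − 0.14 − 0.18 − 0.10 + 0.04 = 0.86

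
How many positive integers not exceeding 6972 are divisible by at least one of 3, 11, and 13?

3072

Inclusion–exclusion gives
2324 + 633 + 536 − 211 − 178 − 48 + 16 = 3072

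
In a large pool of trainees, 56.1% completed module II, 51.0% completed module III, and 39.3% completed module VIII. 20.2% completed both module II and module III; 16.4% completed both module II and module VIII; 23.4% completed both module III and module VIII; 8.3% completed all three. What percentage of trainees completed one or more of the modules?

94.7%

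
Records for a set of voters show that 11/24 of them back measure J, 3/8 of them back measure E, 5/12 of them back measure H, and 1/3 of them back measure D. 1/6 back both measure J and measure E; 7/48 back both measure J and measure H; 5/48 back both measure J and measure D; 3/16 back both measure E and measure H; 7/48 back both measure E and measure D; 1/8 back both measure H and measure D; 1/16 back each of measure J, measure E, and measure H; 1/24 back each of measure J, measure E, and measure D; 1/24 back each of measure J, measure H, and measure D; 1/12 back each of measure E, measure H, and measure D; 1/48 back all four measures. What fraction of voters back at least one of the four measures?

Inclusion–exclusion gives
P(≥1) = 11/24 + 3/8 + 5/12 + 1/3 − 1/6 − 7/48 − 5/48 − 3/16 − 7/48 − 1/8 + 1/16 + 1/24 + 1/24 + 1/12 − 1/48 = 11/12

11/12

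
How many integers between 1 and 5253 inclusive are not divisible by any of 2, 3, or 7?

1501

Using inclusion–exclusion:
2626 + 1751 + 750 − 875 − 375 − 250 + 125 = 3752
5253 − 3752 = 1501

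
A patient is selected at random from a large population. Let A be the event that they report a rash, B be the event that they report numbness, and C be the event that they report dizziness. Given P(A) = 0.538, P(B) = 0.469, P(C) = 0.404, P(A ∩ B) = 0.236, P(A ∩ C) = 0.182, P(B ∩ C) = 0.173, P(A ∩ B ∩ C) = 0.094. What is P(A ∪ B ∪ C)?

0.914

By inclusion-exclusion,
P(A ∪ B ∪ C) = 0.538 + 0.469 + 0.404 − 0.236 − 0.182 − 0.173 + 0.094 = 0.914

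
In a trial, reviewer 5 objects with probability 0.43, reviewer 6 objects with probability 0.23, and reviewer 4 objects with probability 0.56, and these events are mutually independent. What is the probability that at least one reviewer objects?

0.806884

P(none) = (1 − 0.43) × (1 − 0.23) × (1 − 0.56) = 0.57 × 0.77 × 0.44 = 0.193116
P(at least one) = 1 − 0.193116 = 0.806884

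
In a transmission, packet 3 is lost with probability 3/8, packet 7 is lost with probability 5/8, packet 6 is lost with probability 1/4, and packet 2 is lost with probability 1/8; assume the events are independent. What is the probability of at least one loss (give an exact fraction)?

1733/2048

Since the events are independent, P(none) is the product of the individual non-occurrence probabilities.
P(none) = (1 − 3/8) × (1 − 5/8) × (1 − 1/4) × (1 − 1/8) = 5/8 × 3/8 × 3/4 × 7/8 = 315/2048
P(at least one) = 1 − 315/2048 = 1733/2048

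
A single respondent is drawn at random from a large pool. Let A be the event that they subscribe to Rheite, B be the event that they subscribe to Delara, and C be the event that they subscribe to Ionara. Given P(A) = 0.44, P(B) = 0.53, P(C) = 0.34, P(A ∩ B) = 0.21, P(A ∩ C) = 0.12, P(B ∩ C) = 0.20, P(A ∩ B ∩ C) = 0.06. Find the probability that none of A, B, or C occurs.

0.16

Inclusion–exclusion gives
P(A ∪ B ∪ C) = 0.44 + 0.53 + 0.34 − 0.21 − 0.12 − 0.20 + 0.06 = 0.84
P(none) = 1 − 0.84 = 0.16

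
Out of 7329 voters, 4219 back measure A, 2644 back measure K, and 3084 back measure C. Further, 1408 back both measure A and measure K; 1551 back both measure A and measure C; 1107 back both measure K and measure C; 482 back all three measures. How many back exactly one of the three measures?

3261

By inclusion–exclusion (exactly-one form):
|exactly one| = 4219 + 2644 + 3084 − 2·1408 − 2·1551 − 2·1107 + 3·482 = 3261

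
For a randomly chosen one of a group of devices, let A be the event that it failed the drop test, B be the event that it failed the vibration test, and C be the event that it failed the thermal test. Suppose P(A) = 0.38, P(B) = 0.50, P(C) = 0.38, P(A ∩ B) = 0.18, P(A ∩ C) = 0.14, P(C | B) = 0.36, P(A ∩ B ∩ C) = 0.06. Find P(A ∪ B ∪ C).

0.82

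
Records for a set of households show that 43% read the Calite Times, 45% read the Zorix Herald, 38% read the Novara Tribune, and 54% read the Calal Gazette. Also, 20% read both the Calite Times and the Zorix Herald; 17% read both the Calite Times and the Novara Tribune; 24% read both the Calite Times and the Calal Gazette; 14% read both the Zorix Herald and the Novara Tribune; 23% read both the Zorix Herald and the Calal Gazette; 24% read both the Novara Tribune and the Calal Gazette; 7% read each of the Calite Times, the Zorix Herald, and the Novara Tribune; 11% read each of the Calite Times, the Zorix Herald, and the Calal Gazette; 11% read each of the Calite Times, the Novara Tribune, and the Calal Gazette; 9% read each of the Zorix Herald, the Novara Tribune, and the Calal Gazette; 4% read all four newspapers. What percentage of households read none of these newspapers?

8%

P(at least one) = 43 + 45 + 38 + 54 − 20 − 17 − 24 − 14 − 23 − 24 + 7 + 11 + 11 + 9 − 4 = 92%
P(none) = 100% − 92% = 8%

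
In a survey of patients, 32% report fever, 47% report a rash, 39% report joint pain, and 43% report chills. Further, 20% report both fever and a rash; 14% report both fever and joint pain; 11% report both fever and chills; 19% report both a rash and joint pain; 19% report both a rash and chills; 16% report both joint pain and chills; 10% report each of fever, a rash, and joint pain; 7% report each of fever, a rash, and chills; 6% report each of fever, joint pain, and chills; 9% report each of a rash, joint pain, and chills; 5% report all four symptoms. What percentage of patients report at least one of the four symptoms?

89%

Inclusion–exclusion gives
P(union) = 32 + 47 + 39 + 43 − 20 − 14 − 11 − 19 − 19 − 16 + 10 + 7 + 6 + 9 − 5 = 89%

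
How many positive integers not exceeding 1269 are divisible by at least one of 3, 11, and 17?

By inclusion–exclusion:
423 + 115 + 74 − 38 − 24 − 6 + 2 = 546

546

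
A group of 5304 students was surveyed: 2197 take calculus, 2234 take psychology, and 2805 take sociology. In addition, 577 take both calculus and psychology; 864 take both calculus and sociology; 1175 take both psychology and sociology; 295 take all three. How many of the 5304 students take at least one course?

4915

By inclusion-exclusion,
|at least one| = 2197 + 2234 + 2805 − 577 − 864 − 1175 + 295 = 4915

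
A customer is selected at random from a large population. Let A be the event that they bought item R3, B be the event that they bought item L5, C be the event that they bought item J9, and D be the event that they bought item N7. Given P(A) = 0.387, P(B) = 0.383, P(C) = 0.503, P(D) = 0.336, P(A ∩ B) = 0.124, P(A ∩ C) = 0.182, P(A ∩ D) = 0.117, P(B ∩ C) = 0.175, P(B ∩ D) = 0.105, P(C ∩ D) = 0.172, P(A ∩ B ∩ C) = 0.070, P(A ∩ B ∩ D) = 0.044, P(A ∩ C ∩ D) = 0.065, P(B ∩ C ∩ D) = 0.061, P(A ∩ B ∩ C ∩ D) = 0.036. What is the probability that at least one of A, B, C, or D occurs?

Using inclusion–exclusion:
P(A ∪ B ∪ C ∪ D) = 0.387 + 0.383 + 0.503 + 0.336 − 0.124 − 0.182 − 0.117 − 0.175 − 0.105 − 0.172 + 0.070 + 0.044 + 0.065 + 0.061 − 0.036 = 0.938

0.938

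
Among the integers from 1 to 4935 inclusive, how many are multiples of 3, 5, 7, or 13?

2853

By inclusion–exclusion:
1645 + 987 + 705 + 379 − 329 − 235 − 126 − 141 − 75 − 54 + 47 + 25 + 18 + 10 − 3 = 2853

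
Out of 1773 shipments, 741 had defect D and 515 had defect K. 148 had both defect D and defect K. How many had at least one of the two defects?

By inclusion–exclusion:
N(≥1) = 741 + 515 − 148 = 1108

1108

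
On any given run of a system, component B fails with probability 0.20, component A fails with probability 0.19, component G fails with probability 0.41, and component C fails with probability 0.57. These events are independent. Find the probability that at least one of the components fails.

0.8356024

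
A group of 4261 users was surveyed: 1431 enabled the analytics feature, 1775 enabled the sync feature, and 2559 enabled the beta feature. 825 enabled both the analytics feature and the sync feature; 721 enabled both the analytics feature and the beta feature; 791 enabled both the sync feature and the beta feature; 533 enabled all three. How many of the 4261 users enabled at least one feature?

3961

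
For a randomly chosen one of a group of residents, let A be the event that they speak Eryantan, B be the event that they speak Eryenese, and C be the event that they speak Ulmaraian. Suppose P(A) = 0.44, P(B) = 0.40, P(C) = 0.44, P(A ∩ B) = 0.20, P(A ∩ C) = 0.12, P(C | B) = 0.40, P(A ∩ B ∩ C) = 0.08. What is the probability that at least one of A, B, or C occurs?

0.88

P(B ∩ C) = P(B)·P(C|B) = 0.40 × 0.40 = 0.16
Inclusion–exclusion gives
P(A ∪ B ∪ C) = 0.44 + 0.40 + 0.44 − 0.20 − 0.12 − 0.16 + 0.08 = 0.88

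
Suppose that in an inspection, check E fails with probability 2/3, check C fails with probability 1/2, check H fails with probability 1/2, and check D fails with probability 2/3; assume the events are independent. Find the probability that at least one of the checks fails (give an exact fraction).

35/36

P(none) = (1 − 2/3) × (1 − 1/2) × (1 − 1/2) × (1 − 2/3) = 1/3 × 1/2 × 1/2 × 1/3 = 1/36
P(at least one) = 1 − 1/36 = 35/36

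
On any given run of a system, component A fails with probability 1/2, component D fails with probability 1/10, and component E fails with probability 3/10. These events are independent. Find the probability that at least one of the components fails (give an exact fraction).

Since the events are independent, P(none) is the product of the individual non-occurrence probabilities.
P(none) = (1 − 1/2) × (1 − 1/10) × (1 − 3/10) = 1/2 × 9/10 × 7/10 = 63/200
P(at least one) = 1 − 63/200 = 137/200

137/200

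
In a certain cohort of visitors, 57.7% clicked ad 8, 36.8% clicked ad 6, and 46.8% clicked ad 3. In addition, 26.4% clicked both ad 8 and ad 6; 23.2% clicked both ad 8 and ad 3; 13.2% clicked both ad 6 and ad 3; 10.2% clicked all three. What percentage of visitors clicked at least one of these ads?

P(union) = 57.7 + 36.8 + 46.8 − 26.4 − 23.2 − 13.2 + 10.2 = 88.7%

88.7%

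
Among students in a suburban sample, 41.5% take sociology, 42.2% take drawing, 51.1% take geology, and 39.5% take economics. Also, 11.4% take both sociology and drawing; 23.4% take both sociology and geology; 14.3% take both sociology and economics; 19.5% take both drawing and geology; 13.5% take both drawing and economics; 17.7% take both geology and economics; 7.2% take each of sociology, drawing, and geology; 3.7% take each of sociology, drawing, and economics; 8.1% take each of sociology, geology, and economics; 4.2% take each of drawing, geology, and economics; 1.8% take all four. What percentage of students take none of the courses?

4.1%

P(union) = 41.5 + 42.2 + 51.1 + 39.5 − 11.4 − 23.4 − 14.3 − 19.5 − 13.5 − 17.7 + 7.2 + 3.7 + 8.1 + 4.2 − 1.8 = 95.9%
P(none) = 100% − 95.9% = 4.1%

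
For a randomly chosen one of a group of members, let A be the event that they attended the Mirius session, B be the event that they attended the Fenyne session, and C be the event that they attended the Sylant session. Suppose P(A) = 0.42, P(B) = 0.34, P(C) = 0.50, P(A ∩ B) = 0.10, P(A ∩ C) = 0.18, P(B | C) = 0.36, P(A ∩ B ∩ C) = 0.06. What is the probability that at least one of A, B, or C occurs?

0.86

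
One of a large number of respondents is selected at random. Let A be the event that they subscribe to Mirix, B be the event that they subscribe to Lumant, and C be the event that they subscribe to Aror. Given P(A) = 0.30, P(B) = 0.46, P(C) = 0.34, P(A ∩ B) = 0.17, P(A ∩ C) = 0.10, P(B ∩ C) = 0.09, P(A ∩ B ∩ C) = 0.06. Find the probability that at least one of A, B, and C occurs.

By inclusion-exclusion,
P(A ∪ B ∪ C) = 0.30 + 0.46 + 0.34 − 0.17 − 0.10 − 0.09 + 0.06 = 0.80

0.80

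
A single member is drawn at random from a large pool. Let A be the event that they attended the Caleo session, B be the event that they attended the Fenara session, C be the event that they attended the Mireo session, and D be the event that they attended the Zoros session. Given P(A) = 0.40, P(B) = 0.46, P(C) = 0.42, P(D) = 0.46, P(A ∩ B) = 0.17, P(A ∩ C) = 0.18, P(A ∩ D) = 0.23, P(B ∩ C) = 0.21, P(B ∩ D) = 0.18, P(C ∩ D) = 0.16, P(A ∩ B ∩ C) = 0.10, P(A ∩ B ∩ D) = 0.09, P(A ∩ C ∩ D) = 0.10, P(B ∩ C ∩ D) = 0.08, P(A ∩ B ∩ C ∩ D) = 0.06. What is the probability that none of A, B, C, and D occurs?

Using inclusion–exclusion:
P(A ∪ B ∪ C ∪ D) = 0.40 + 0.46 + 0.42 + 0.46 − 0.17 − 0.18 − 0.23 − 0.21 − 0.18 − 0.16 + 0.10 + 0.09 + 0.10 + 0.08 − 0.06 = 0.92
P(none) = 1 − 0.92 = 0.08

0.08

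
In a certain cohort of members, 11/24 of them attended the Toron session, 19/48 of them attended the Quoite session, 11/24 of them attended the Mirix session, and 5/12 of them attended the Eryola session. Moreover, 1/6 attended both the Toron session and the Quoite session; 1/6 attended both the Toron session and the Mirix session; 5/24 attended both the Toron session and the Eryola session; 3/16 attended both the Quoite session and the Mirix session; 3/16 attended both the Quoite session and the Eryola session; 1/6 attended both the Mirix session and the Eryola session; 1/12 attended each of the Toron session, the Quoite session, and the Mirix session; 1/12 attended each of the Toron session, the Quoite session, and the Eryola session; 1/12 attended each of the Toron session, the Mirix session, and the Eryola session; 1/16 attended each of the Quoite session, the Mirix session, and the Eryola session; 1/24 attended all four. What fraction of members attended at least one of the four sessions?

11/12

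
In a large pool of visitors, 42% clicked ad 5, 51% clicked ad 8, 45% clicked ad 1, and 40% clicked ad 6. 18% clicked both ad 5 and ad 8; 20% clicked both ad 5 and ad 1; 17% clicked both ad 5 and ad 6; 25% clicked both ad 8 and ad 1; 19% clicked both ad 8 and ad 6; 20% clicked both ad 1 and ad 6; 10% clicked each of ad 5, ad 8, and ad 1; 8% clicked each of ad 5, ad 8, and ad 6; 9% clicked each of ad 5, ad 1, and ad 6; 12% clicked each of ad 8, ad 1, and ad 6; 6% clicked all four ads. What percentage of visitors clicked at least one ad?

P(≥1) = 42 + 51 + 45 + 40 − 18 − 20 − 17 − 25 − 19 − 20 + 10 + 8 + 9 + 12 − 6 = 92%

92%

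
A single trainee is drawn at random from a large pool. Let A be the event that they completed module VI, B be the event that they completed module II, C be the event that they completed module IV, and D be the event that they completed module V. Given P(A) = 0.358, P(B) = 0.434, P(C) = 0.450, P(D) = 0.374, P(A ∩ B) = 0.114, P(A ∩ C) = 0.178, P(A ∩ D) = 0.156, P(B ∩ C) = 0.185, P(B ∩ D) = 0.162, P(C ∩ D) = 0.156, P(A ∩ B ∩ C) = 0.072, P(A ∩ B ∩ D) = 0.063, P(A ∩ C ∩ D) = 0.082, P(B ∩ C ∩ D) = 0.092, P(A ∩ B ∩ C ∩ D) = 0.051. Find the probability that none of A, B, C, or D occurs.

0.077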